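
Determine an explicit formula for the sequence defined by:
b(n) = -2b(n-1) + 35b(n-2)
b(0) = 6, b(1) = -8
Characteristic equation: x² + 2x - 35 = 0, which factors as (x - (5))(x - (-7)) = 0.
Roots r₁ = 5, r₂ = -7 (distinct).
General solution: b(n) = A·(5)^n + B·(-7)^n.
From b(0) = 6: A + B = 6.
From b(1) = -8: 5A - 7B = -8.
Solving: A = \frac{17}{6}, B = \frac{19}{6}.
So b(n) = \frac{19 \left(-7\right)^{n}}{6} + \frac{17 \cdot 5^{n}}{6}.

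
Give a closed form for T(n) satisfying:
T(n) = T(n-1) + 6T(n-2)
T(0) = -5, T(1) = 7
Characteristic equation: x² - x - 6 = 0, which factors as (x - (-2))(x - (3)) = 0.
Roots r₁ = -2, r₂ = 3 (distinct).
General solution: T(n) = A·(-2)^n + B·(3)^n.
From T(0) = -5: A + B = -5.
From T(1) = 7: -2A + 3B = 7.
Solving: A = - \frac{22}{5}, B = - \frac{3}{5}.
So T(n) = - \frac{22 \left(-2\right)^{n}}{5} - \frac{3 \cdot 3^{n}}{5}.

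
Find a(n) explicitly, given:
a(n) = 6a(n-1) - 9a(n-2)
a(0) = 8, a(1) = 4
Characteristic equation: x² - 6x + 9 = 0, which is (x - (3))².
Repeated root r = 3.
General solution: a(n) = (A + Bn)·(3)^n.
From a(0) = 8: A = 8.
From a(1) = 4: (A + B)·(3) = 4 ⇒ B = - \frac{20}{3}.
So a(n) = \left(8 - \frac{20 n}{3}\right) \cdot (3)^n.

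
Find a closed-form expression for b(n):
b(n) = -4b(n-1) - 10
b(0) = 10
First-order linear non-homogeneous.
Homogeneous solution: b_h(n) = A·(-4)^n.
Try constant particular solution b_p = K: K = -4K - 10 ⇒ K = -2.
General: b(n) = A·(-4)^n - 2.
Apply b(0) = 10: A - 2 = 10 ⇒ A = 12.
So b(n) = 12 \left(-4\right)^{n} - 2.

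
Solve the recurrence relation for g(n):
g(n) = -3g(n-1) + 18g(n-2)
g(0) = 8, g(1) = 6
Characteristic equation: x² + 3x - 18 = 0, which factors as (x - (-6))(x - (3)) = 0.
Roots r₁ = -6, r₂ = 3 (distinct).
General solution: g(n) = A·(-6)^n + B·(3)^n.
From g(0) = 8: A + B = 8.
From g(1) = 6: -6A + 3B = 6.
Solving: A = 2, B = 6.
So g(n) = 2 \left(-6\right)^{n} + 6 \cdot 3^{n}.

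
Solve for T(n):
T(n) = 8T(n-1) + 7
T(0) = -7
First-order linear non-homogeneous.
Homogeneous solution: T_h(n) = A·(8)^n.
Try constant particular solution T_p = K: K = 8K + 7 ⇒ K = -1.
General: T(n) = A·(8)^n - 1.
Apply T(0) = -7: A - 1 = -7 ⇒ A = -6.
So T(n) = - 6 \cdot 8^{n} - 1.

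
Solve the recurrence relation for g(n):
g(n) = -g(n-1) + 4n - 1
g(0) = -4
First-order linear with linear forcing.
Homogeneous solution: g_h(n) = A·(-1)^n.
Try particular g_p(n) = pn + q. Substituting:
  pn + q = -(p(n-1) + q) + 4n - 1.
Matching the n-coefficient: p = -p + 4 ⇒ p = 2.
Matching constants: q = p - q - 1 ⇒ q = \frac{1}{2}.
General: g(n) = A·(-1)^n + 2 n + \frac{1}{2}.
Apply g(0) = -4: A + \frac{1}{2} = -4 ⇒ A = - \frac{9}{2}.
So g(n) = - \frac{9 \left(-1\right)^{n}}{2} + 2 n + \frac{1}{2}.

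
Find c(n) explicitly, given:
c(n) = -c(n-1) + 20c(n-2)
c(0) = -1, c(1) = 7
Characteristic equation: x² + x - 20 = 0, which factors as (x - (4))(x - (-5)) = 0.
Roots r₁ = 4, r₂ = -5 (distinct).
General solution: c(n) = A·(4)^n + B·(-5)^n.
From c(0) = -1: A + B = -1.
From c(1) = 7: 4A - 5B = 7.
Solving: A = \frac{2}{9}, B = - \frac{11}{9}.
So c(n) = - \frac{11 \left(-5\right)^{n}}{9} + \frac{2 \cdot 4^{n}}{9}.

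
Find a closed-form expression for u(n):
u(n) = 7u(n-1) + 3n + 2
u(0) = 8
First-order linear with linear forcing.
Homogeneous solution: u_h(n) = A·(7)^n.
Try particular u_p(n) = pn + q. Substituting:
  pn + q = 7(p(n-1) + q) + 3n + 2.
Matching the n-coefficient: p = 7p + 3 ⇒ p = - \frac{1}{2}.
Matching constants: q = -7p + 7q + 2 ⇒ q = - \frac{11}{12}.
General: u(n) = A·(7)^n - \frac{n}{2} - \frac{11}{12}.
Apply u(0) = 8: A - \frac{11}{12} = 8 ⇒ A = \frac{107}{12}.
So u(n) = \frac{107 \cdot 7^{n}}{12} - \frac{n}{2} - \frac{11}{12}.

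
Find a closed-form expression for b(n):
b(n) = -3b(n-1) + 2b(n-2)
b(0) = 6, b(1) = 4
Characteristic equation: x² + 3x - 2 = 0.
Discriminant Δ = (-3)² + 4·(2) = 17.
Roots r₁,₂ = (-3 ± √17)/2, so r₁ = - \frac{3}{2} + \frac{\sqrt{17}}{2}, r₂ = - \frac{\sqrt{17}}{2} - \frac{3}{2}.
General solution: b(n) = A·r₁^n + B·r₂^n.
From the initial conditions, A + B = 6 and r₁A + r₂B = 4.
Since r₁ - r₂ = √17: A = (4 - (6)r₂)/√17 = 3 + \frac{13 \sqrt{17}}{17}, and B = 6 - A = 3 - \frac{13 \sqrt{17}}{17}.
So b(n) = \left(3 + \frac{13 \sqrt{17}}{17}\right)\left(- \frac{3}{2} + \frac{\sqrt{17}}{2}\right)^n + \left(3 - \frac{13 \sqrt{17}}{17}\right)\left(- \frac{\sqrt{17}}{2} - \frac{3}{2}\right)^n.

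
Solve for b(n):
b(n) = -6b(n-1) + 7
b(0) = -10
First-order linear non-homogeneous.
Homogeneous solution: b_h(n) = A·(-6)^n.
Try constant particular solution b_p = K: K = -6K + 7 ⇒ K = 1.
General: b(n) = A·(-6)^n + 1.
Apply b(0) = -10: A + 1 = -10 ⇒ A = -11.
So b(n) = 1 - 11 \left(-6\right)^{n}.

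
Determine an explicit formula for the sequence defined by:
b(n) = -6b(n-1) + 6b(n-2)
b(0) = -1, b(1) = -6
Characteristic equation: x² + 6x - 6 = 0.
Discriminant Δ = (-6)² + 4·(6) = 60.
Roots r₁,₂ = (-6 ± √60)/2, so r₁ = -3 + \sqrt{15}, r₂ = - \sqrt{15} - 3.
General solution: b(n) = A·r₁^n + B·r₂^n.
From the initial conditions, A + B = -1 and r₁A + r₂B = -6.
Since r₁ - r₂ = √60: A = (-6 - (-1)r₂)/√60 = - \frac{3 \sqrt{15}}{10} - \frac{1}{2}, and B = -1 - A = - \frac{1}{2} + \frac{3 \sqrt{15}}{10}.
So b(n) = \left(- \frac{3 \sqrt{15}}{10} - \frac{1}{2}\right)\left(-3 + \sqrt{15}\right)^n + \left(- \frac{1}{2} + \frac{3 \sqrt{15}}{10}\right)\left(- \sqrt{15} - 3\right)^n.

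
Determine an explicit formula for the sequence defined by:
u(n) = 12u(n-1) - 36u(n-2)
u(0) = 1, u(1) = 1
Characteristic equation: x² - 12x + 36 = 0, which is (x - (6))².
Repeated root r = 6.
General solution: u(n) = (A + Bn)·(6)^n.
From u(0) = 1: A = 1.
From u(1) = 1: (A + B)·(6) = 1 ⇒ B = - \frac{5}{6}.
So u(n) = \left(1 - \frac{5 n}{6}\right) \cdot (6)^n.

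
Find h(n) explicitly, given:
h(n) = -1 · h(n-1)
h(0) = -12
Pure geometric recurrence with ratio -1.
By induction h(n) = h(0) · (-1)^n = - 12 \left(-1\right)^{n}.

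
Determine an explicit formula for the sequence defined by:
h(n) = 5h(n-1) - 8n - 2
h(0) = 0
First-order linear with linear forcing.
Homogeneous solution: h_h(n) = A·(5)^n.
Try particular h_p(n) = pn + q. Substituting:
  pn + q = 5(p(n-1) + q) - 8n - 2.
Matching the n-coefficient: p = 5p - 8 ⇒ p = 2.
Matching constants: q = -5p + 5q - 2 ⇒ q = 3.
General: h(n) = A·(5)^n + 2 n + 3.
Apply h(0) = 0: A + 3 = 0 ⇒ A = -3.
So h(n) = - 3 \cdot 5^{n} + 2 n + 3.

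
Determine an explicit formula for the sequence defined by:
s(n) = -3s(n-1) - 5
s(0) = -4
First-order linear non-homogeneous.
Homogeneous solution: s_h(n) = A·(-3)^n.
Try constant particular solution s_p = K: K = -3K - 5 ⇒ K = - \frac{5}{4}.
General: s(n) = A·(-3)^n - \frac{5}{4}.
Apply s(0) = -4: A - \frac{5}{4} = -4 ⇒ A = - \frac{11}{4}.
So s(n) = - \frac{11 \left(-3\right)^{n}}{4} - \frac{5}{4}.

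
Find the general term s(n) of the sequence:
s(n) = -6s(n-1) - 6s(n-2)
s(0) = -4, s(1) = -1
Characteristic equation: x² + 6x + 6 = 0.
Discriminant Δ = (-6)² + 4·(-6) = 12.
Roots r₁,₂ = (-6 ± √12)/2, so r₁ = -3 + \sqrt{3}, r₂ = -3 - \sqrt{3}.
General solution: s(n) = A·r₁^n + B·r₂^n.
From the initial conditions, A + B = -4 and r₁A + r₂B = -1.
Since r₁ - r₂ = √12: A = (-1 - (-4)r₂)/√12 = - \frac{13 \sqrt{3}}{6} - 2, and B = -4 - A = -2 + \frac{13 \sqrt{3}}{6}.
So s(n) = \left(- \frac{13 \sqrt{3}}{6} - 2\right)\left(-3 + \sqrt{3}\right)^n + \left(-2 + \frac{13 \sqrt{3}}{6}\right)\left(-3 - \sqrt{3}\right)^n.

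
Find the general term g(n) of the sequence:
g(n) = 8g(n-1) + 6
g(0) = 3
First-order linear non-homogeneous.
Homogeneous solution: g_h(n) = A·(8)^n.
Try constant particular solution g_p = K: K = 8K + 6 ⇒ K = - \frac{6}{7}.
General: g(n) = A·(8)^n - \frac{6}{7}.
Apply g(0) = 3: A - \frac{6}{7} = 3 ⇒ A = \frac{27}{7}.
So g(n) = \frac{27 \cdot 8^{n}}{7} - \frac{6}{7}.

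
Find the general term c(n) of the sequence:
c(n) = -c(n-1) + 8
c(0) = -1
First-order linear non-homogeneous.
Homogeneous solution: c_h(n) = A·(-1)^n.
Try constant particular solution c_p = K: K = -K + 8 ⇒ K = 4.
General: c(n) = A·(-1)^n + 4.
Apply c(0) = -1: A + 4 = -1 ⇒ A = -5.
So c(n) = 4 - 5 \left(-1\right)^{n}.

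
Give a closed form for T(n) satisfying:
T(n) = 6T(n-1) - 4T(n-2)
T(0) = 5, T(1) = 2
Characteristic equation: x² - 6x + 4 = 0.
Discriminant Δ = (6)² + 4·(-4) = 20.
Roots r₁,₂ = (6 ± √20)/2, so r₁ = \sqrt{5} + 3, r₂ = 3 - \sqrt{5}.
General solution: T(n) = A·r₁^n + B·r₂^n.
From the initial conditions, A + B = 5 and r₁A + r₂B = 2.
Since r₁ - r₂ = √20: A = (2 - (5)r₂)/√20 = \frac{5}{2} - \frac{13 \sqrt{5}}{10}, and B = 5 - A = \frac{5}{2} + \frac{13 \sqrt{5}}{10}.
So T(n) = \left(\frac{5}{2} - \frac{13 \sqrt{5}}{10}\right)\left(\sqrt{5} + 3\right)^n + \left(\frac{5}{2} + \frac{13 \sqrt{5}}{10}\right)\left(3 - \sqrt{5}\right)^n.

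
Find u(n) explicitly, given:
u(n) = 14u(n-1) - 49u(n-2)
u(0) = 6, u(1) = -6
Characteristic equation: x² - 14x + 49 = 0, which is (x - (7))².
Repeated root r = 7.
General solution: u(n) = (A + Bn)·(7)^n.
From u(0) = 6: A = 6.
From u(1) = -6: (A + B)·(7) = -6 ⇒ B = - \frac{48}{7}.
So u(n) = \left(6 - \frac{48 n}{7}\right) \cdot (7)^n.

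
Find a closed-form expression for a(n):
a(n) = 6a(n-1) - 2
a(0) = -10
First-order linear non-homogeneous.
Homogeneous solution: a_h(n) = A·(6)^n.
Try constant particular solution a_p = K: K = 6K - 2 ⇒ K = \frac{2}{5}.
General: a(n) = A·(6)^n + \frac{2}{5}.
Apply a(0) = -10: A + \frac{2}{5} = -10 ⇒ A = - \frac{52}{5}.
So a(n) = \frac{2}{5} - \frac{52 \cdot 6^{n}}{5}.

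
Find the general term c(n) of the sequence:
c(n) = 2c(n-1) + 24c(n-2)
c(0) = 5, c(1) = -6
Characteristic equation: x² - 2x - 24 = 0, which factors as (x - (6))(x - (-4)) = 0.
Roots r₁ = 6, r₂ = -4 (distinct).
General solution: c(n) = A·(6)^n + B·(-4)^n.
From c(0) = 5: A + B = 5.
From c(1) = -6: 6A - 4B = -6.
Solving: A = \frac{7}{5}, B = \frac{18}{5}.
So c(n) = \frac{18 \left(-4\right)^{n}}{5} + \frac{7 \cdot 6^{n}}{5}.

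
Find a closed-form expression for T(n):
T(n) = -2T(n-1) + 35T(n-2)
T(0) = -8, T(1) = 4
Characteristic equation: x² + 2x - 35 = 0, which factors as (x - (5))(x - (-7)) = 0.
Roots r₁ = 5, r₂ = -7 (distinct).
General solution: T(n) = A·(5)^n + B·(-7)^n.
From T(0) = -8: A + B = -8.
From T(1) = 4: 5A - 7B = 4.
Solving: A = - \frac{13}{3}, B = - \frac{11}{3}.
So T(n) = - \frac{11 \left(-7\right)^{n}}{3} - \frac{13 \cdot 5^{n}}{3}.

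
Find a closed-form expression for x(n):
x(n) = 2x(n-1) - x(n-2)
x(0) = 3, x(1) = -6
Characteristic equation: x² - 2x + 1 = 0, which is (x - (1))².
Repeated root r = 1.
General solution: x(n) = (A + Bn)·(1)^n.
From x(0) = 3: A = 3.
From x(1) = -6: (A + B)·(1) = -6 ⇒ B = -9.
So x(n) = \left(3 - 9 n\right) \cdot (1)^n.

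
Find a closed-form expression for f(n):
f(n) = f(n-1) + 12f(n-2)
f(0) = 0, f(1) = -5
Characteristic equation: x² - x - 12 = 0, which factors as (x - (-3))(x - (4)) = 0.
Roots r₁ = -3, r₂ = 4 (distinct).
General solution: f(n) = A·(-3)^n + B·(4)^n.
From f(0) = 0: A + B = 0.
From f(1) = -5: -3A + 4B = -5.
Solving: A = \frac{5}{7}, B = - \frac{5}{7}.
So f(n) = \frac{5 \left(-3\right)^{n}}{7} - \frac{5 \cdot 4^{n}}{7}.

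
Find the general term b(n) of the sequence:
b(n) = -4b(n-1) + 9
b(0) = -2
First-order linear non-homogeneous.
Homogeneous solution: b_h(n) = A·(-4)^n.
Try constant particular solution b_p = K: K = -4K + 9 ⇒ K = \frac{9}{5}.
General: b(n) = A·(-4)^n + \frac{9}{5}.
Apply b(0) = -2: A + \frac{9}{5} = -2 ⇒ A = - \frac{19}{5}.
So b(n) = \frac{9}{5} - \frac{19 \left(-4\right)^{n}}{5}.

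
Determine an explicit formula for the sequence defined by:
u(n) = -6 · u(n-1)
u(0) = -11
Pure geometric recurrence with ratio -6.
By induction u(n) = u(0) · (-6)^n = - 11 \left(-6\right)^{n}.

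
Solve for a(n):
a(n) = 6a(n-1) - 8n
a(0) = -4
First-order linear with linear forcing.
Homogeneous solution: a_h(n) = A·(6)^n.
Try particular a_p(n) = pn + q. Substituting:
  pn + q = 6(p(n-1) + q) - 8n.
Matching the n-coefficient: p = 6p - 8 ⇒ p = \frac{8}{5}.
Matching constants: q = -6p + 6q ⇒ q = \frac{48}{25}.
General: a(n) = A·(6)^n + \frac{8 n}{5} + \frac{48}{25}.
Apply a(0) = -4: A + \frac{48}{25} = -4 ⇒ A = - \frac{148}{25}.
So a(n) = - \frac{148 \cdot 6^{n}}{25} + \frac{8 n}{5} + \frac{48}{25}.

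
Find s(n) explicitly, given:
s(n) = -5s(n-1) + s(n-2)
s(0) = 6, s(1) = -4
Characteristic equation: x² + 5x - 1 = 0.
Discriminant Δ = (-5)² + 4·(1) = 29.
Roots r₁,₂ = (-5 ± √29)/2, so r₁ = - \frac{5}{2} + \frac{\sqrt{29}}{2}, r₂ = - \frac{\sqrt{29}}{2} - \frac{5}{2}.
General solution: s(n) = A·r₁^n + B·r₂^n.
From the initial conditions, A + B = 6 and r₁A + r₂B = -4.
Since r₁ - r₂ = √29: A = (-4 - (6)r₂)/√29 = \frac{11 \sqrt{29}}{29} + 3, and B = 6 - A = 3 - \frac{11 \sqrt{29}}{29}.
So s(n) = \left(\frac{11 \sqrt{29}}{29} + 3\right)\left(- \frac{5}{2} + \frac{\sqrt{29}}{2}\right)^n + \left(3 - \frac{11 \sqrt{29}}{29}\right)\left(- \frac{\sqrt{29}}{2} - \frac{5}{2}\right)^n.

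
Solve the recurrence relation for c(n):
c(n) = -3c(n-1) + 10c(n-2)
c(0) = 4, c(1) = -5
Characteristic equation: x² + 3x - 10 = 0, which factors as (x - (-5))(x - (2)) = 0.
Roots r₁ = -5, r₂ = 2 (distinct).
General solution: c(n) = A·(-5)^n + B·(2)^n.
From c(0) = 4: A + B = 4.
From c(1) = -5: -5A + 2B = -5.
Solving: A = \frac{13}{7}, B = \frac{15}{7}.
So c(n) = \frac{13 \left(-5\right)^{n}}{7} + \frac{15 \cdot 2^{n}}{7}.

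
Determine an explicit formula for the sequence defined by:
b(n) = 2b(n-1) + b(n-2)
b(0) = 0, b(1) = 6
Characteristic equation: x² - 2x - 1 = 0.
Discriminant Δ = (2)² + 4·(1) = 8.
Roots r₁,₂ = (2 ± √8)/2, so r₁ = 1 + \sqrt{2}, r₂ = 1 - \sqrt{2}.
General solution: b(n) = A·r₁^n + B·r₂^n.
From the initial conditions, A + B = 0 and r₁A + r₂B = 6.
Since r₁ - r₂ = √8: A = (6 - (0)r₂)/√8 = \frac{3 \sqrt{2}}{2}, and B = 0 - A = - \frac{3 \sqrt{2}}{2}.
So b(n) = \left(\frac{3 \sqrt{2}}{2}\right)\left(1 + \sqrt{2}\right)^n + \left(- \frac{3 \sqrt{2}}{2}\right)\left(1 - \sqrt{2}\right)^n.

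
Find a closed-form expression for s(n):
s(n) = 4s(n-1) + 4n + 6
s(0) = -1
First-order linear with linear forcing.
Homogeneous solution: s_h(n) = A·(4)^n.
Try particular s_p(n) = pn + q. Substituting:
  pn + q = 4(p(n-1) + q) + 4n + 6.
Matching the n-coefficient: p = 4p + 4 ⇒ p = - \frac{4}{3}.
Matching constants: q = -4p + 4q + 6 ⇒ q = - \frac{34}{9}.
General: s(n) = A·(4)^n - \frac{4 n}{3} - \frac{34}{9}.
Apply s(0) = -1: A - \frac{34}{9} = -1 ⇒ A = \frac{25}{9}.
So s(n) = \frac{25 \cdot 4^{n}}{9} - \frac{4 n}{3} - \frac{34}{9}.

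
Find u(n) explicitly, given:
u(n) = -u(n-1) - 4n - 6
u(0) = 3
First-order linear with linear forcing.
Homogeneous solution: u_h(n) = A·(-1)^n.
Try particular u_p(n) = pn + q. Substituting:
  pn + q = -(p(n-1) + q) - 4n - 6.
Matching the n-coefficient: p = -p - 4 ⇒ p = -2.
Matching constants: q = p - q - 6 ⇒ q = -4.
General: u(n) = A·(-1)^n - 2 n - 4.
Apply u(0) = 3: A - 4 = 3 ⇒ A = 7.
So u(n) = 7 \left(-1\right)^{n} - 2 n - 4.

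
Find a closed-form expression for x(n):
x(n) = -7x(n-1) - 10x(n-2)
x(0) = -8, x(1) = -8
Characteristic equation: x² + 7x + 10 = 0, which factors as (x - (-5))(x - (-2)) = 0.
Roots r₁ = -5, r₂ = -2 (distinct).
General solution: x(n) = A·(-5)^n + B·(-2)^n.
From x(0) = -8: A + B = -8.
From x(1) = -8: -5A - 2B = -8.
Solving: A = 8, B = -16.
So x(n) = - 16 \left(-2\right)^{n} + 8 \left(-5\right)^{n}.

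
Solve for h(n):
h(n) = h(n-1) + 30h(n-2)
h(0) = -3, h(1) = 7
Characteristic equation: x² - x - 30 = 0, which factors as (x - (-5))(x - (6)) = 0.
Roots r₁ = -5, r₂ = 6 (distinct).
General solution: h(n) = A·(-5)^n + B·(6)^n.
From h(0) = -3: A + B = -3.
From h(1) = 7: -5A + 6B = 7.
Solving: A = - \frac{25}{11}, B = - \frac{8}{11}.
So h(n) = - \frac{25 \left(-5\right)^{n}}{11} - \frac{8 \cdot 6^{n}}{11}.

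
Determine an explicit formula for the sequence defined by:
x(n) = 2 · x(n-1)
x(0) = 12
Pure geometric recurrence with ratio 2.
By induction x(n) = x(0) · (2)^n = 12 \cdot 2^{n}.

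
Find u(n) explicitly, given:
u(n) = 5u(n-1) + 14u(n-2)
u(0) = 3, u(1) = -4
Characteristic equation: x² - 5x - 14 = 0, which factors as (x - (-2))(x - (7)) = 0.
Roots r₁ = -2, r₂ = 7 (distinct).
General solution: u(n) = A·(-2)^n + B·(7)^n.
From u(0) = 3: A + B = 3.
From u(1) = -4: -2A + 7B = -4.
Solving: A = \frac{25}{9}, B = \frac{2}{9}.
So u(n) = \frac{25 \left(-2\right)^{n}}{9} + \frac{2 \cdot 7^{n}}{9}.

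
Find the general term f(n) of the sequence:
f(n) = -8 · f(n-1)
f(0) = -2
Pure geometric recurrence with ratio -8.
By induction f(n) = f(0) · (-8)^n = - 2 \left(-8\right)^{n}.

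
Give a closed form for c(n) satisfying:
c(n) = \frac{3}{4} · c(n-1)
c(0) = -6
Pure geometric recurrence with ratio \frac{3}{4}.
By induction c(n) = c(0) · (\frac{3}{4})^n = - 6 \left(\frac{3}{4}\right)^{n}.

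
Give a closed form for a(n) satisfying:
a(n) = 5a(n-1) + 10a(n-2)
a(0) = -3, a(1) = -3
Characteristic equation: x² - 5x - 10 = 0.
Discriminant Δ = (5)² + 4·(10) = 65.
Roots r₁,₂ = (5 ± √65)/2, so r₁ = \frac{5}{2} + \frac{\sqrt{65}}{2}, r₂ = \frac{5}{2} - \frac{\sqrt{65}}{2}.
General solution: a(n) = A·r₁^n + B·r₂^n.
From the initial conditions, A + B = -3 and r₁A + r₂B = -3.
Since r₁ - r₂ = √65: A = (-3 - (-3)r₂)/√65 = - \frac{3}{2} + \frac{9 \sqrt{65}}{130}, and B = -3 - A = - \frac{3}{2} - \frac{9 \sqrt{65}}{130}.
So a(n) = \left(- \frac{3}{2} + \frac{9 \sqrt{65}}{130}\right)\left(\frac{5}{2} + \frac{\sqrt{65}}{2}\right)^n + \left(- \frac{3}{2} - \frac{9 \sqrt{65}}{130}\right)\left(\frac{5}{2} - \frac{\sqrt{65}}{2}\right)^n.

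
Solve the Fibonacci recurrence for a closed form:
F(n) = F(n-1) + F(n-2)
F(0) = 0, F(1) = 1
This is the Fibonacci sequence.
Characteristic equation: x² - x - 1 = 0; roots r₁ = \frac{1}{2} + \frac{\sqrt{5}}{2}, r₂ = \frac{1}{2} - \frac{\sqrt{5}}{2}.
General: F(n) = A·r₁^n + B·r₂^n. Solving with F(0)=0, F(1)=1 gives A = \frac{\sqrt{5}}{5}, B = - \frac{\sqrt{5}}{5}.
So F(n) = \frac{2^{- n} \sqrt{5} \left(- \left(1 - \sqrt{5}\right)^{n} + \left(1 + \sqrt{5}\right)^{n}\right)}{5}.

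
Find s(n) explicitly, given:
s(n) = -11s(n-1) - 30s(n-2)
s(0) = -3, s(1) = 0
Characteristic equation: x² + 11x + 30 = 0, which factors as (x - (-5))(x - (-6)) = 0.
Roots r₁ = -5, r₂ = -6 (distinct).
General solution: s(n) = A·(-5)^n + B·(-6)^n.
From s(0) = -3: A + B = -3.
From s(1) = 0: -5A - 6B = 0.
Solving: A = -18, B = 15.
So s(n) = - 18 \left(-5\right)^{n} + 15 \left(-6\right)^{n}.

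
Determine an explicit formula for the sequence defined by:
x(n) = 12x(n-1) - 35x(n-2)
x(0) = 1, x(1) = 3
Characteristic equation: x² - 12x + 35 = 0, which factors as (x - (5))(x - (7)) = 0.
Roots r₁ = 5, r₂ = 7 (distinct).
General solution: x(n) = A·(5)^n + B·(7)^n.
From x(0) = 1: A + B = 1.
From x(1) = 3: 5A + 7B = 3.
Solving: A = 2, B = -1.
So x(n) = 2 \cdot 5^{n} - 7^{n}.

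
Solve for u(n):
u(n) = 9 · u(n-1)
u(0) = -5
Pure geometric recurrence with ratio 9.
By induction u(n) = u(0) · (9)^n = - 5 \cdot 9^{n}.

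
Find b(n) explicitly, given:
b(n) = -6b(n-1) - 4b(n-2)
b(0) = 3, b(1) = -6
Characteristic equation: x² + 6x + 4 = 0.
Discriminant Δ = (-6)² + 4·(-4) = 20.
Roots r₁,₂ = (-6 ± √20)/2, so r₁ = -3 + \sqrt{5}, r₂ = -3 - \sqrt{5}.
General solution: b(n) = A·r₁^n + B·r₂^n.
From the initial conditions, A + B = 3 and r₁A + r₂B = -6.
Since r₁ - r₂ = √20: A = (-6 - (3)r₂)/√20 = \frac{3 \sqrt{5}}{10} + \frac{3}{2}, and B = 3 - A = \frac{3}{2} - \frac{3 \sqrt{5}}{10}.
So b(n) = \left(\frac{3 \sqrt{5}}{10} + \frac{3}{2}\right)\left(-3 + \sqrt{5}\right)^n + \left(\frac{3}{2} - \frac{3 \sqrt{5}}{10}\right)\left(-3 - \sqrt{5}\right)^n.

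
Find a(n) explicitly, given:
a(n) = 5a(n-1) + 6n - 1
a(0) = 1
First-order linear with linear forcing.
Homogeneous solution: a_h(n) = A·(5)^n.
Try particular a_p(n) = pn + q. Substituting:
  pn + q = 5(p(n-1) + q) + 6n - 1.
Matching the n-coefficient: p = 5p + 6 ⇒ p = - \frac{3}{2}.
Matching constants: q = -5p + 5q - 1 ⇒ q = - \frac{13}{8}.
General: a(n) = A·(5)^n - \frac{3 n}{2} - \frac{13}{8}.
Apply a(0) = 1: A - \frac{13}{8} = 1 ⇒ A = \frac{21}{8}.
So a(n) = \frac{21 \cdot 5^{n}}{8} - \frac{3 n}{2} - \frac{13}{8}.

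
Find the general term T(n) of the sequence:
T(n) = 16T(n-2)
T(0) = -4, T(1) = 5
Characteristic equation: x² - 16 = 0, which factors as (x - (-4))(x - (4)) = 0.
Roots r₁ = -4, r₂ = 4 (distinct).
General solution: T(n) = A·(-4)^n + B·(4)^n.
From T(0) = -4: A + B = -4.
From T(1) = 5: -4A + 4B = 5.
Solving: A = - \frac{21}{8}, B = - \frac{11}{8}.
So T(n) = - \frac{21 \left(-4\right)^{n}}{8} - \frac{11 \cdot 4^{n}}{8}.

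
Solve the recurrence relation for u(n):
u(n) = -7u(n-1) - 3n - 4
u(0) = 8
First-order linear with linear forcing.
Homogeneous solution: u_h(n) = A·(-7)^n.
Try particular u_p(n) = pn + q. Substituting:
  pn + q = -7(p(n-1) + q) - 3n - 4.
Matching the n-coefficient: p = -7p - 3 ⇒ p = - \frac{3}{8}.
Matching constants: q = 7p - 7q - 4 ⇒ q = - \frac{53}{64}.
General: u(n) = A·(-7)^n - \frac{3 n}{8} - \frac{53}{64}.
Apply u(0) = 8: A - \frac{53}{64} = 8 ⇒ A = \frac{565}{64}.
So u(n) = \frac{565 \left(-7\right)^{n}}{64} - \frac{3 n}{8} - \frac{53}{64}.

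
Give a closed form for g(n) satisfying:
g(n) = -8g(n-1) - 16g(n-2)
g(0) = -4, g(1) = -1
Characteristic equation: x² + 8x + 16 = 0, which is (x - (-4))².
Repeated root r = -4.
General solution: g(n) = (A + Bn)·(-4)^n.
From g(0) = -4: A = -4.
From g(1) = -1: (A + B)·(-4) = -1 ⇒ B = \frac{17}{4}.
So g(n) = \left(\frac{17 n}{4} - 4\right) \cdot (-4)^n.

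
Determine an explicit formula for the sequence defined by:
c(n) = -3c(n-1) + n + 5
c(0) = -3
First-order linear with linear forcing.
Homogeneous solution: c_h(n) = A·(-3)^n.
Try particular c_p(n) = pn + q. Substituting:
  pn + q = -3(p(n-1) + q) + n + 5.
Matching the n-coefficient: p = -3p + 1 ⇒ p = \frac{1}{4}.
Matching constants: q = 3p - 3q + 5 ⇒ q = \frac{23}{16}.
General: c(n) = A·(-3)^n + \frac{n}{4} + \frac{23}{16}.
Apply c(0) = -3: A + \frac{23}{16} = -3 ⇒ A = - \frac{71}{16}.
So c(n) = - \frac{71 \left(-3\right)^{n}}{16} + \frac{n}{4} + \frac{23}{16}.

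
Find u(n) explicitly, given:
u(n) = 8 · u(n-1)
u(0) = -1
Pure geometric recurrence with ratio 8.
By induction u(n) = u(0) · (8)^n = - 8^{n}.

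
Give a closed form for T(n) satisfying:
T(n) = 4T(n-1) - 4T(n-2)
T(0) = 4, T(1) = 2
Characteristic equation: x² - 4x + 4 = 0, which is (x - (2))².
Repeated root r = 2.
General solution: T(n) = (A + Bn)·(2)^n.
From T(0) = 4: A = 4.
From T(1) = 2: (A + B)·(2) = 2 ⇒ B = -3.
So T(n) = \left(4 - 3 n\right) \cdot (2)^n.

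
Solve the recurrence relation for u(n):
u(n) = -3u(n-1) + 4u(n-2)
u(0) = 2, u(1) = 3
Characteristic equation: x² + 3x - 4 = 0, which factors as (x - (-4))(x - (1)) = 0.
Roots r₁ = -4, r₂ = 1 (distinct).
General solution: u(n) = A·(-4)^n + B·(1)^n.
From u(0) = 2: A + B = 2.
From u(1) = 3: -4A + B = 3.
Solving: A = - \frac{1}{5}, B = \frac{11}{5}.
So u(n) = \frac{11}{5} - \frac{\left(-4\right)^{n}}{5}.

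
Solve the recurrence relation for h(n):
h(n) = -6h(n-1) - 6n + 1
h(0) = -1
First-order linear with linear forcing.
Homogeneous solution: h_h(n) = A·(-6)^n.
Try particular h_p(n) = pn + q. Substituting:
  pn + q = -6(p(n-1) + q) - 6n + 1.
Matching the n-coefficient: p = -6p - 6 ⇒ p = - \frac{6}{7}.
Matching constants: q = 6p - 6q + 1 ⇒ q = - \frac{29}{49}.
General: h(n) = A·(-6)^n - \frac{6 n}{7} - \frac{29}{49}.
Apply h(0) = -1: A - \frac{29}{49} = -1 ⇒ A = - \frac{20}{49}.
So h(n) = - \frac{20 \left(-6\right)^{n}}{49} - \frac{6 n}{7} - \frac{29}{49}.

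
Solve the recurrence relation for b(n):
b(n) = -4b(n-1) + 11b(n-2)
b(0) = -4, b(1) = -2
Characteristic equation: x² + 4x - 11 = 0.
Discriminant Δ = (-4)² + 4·(11) = 60.
Roots r₁,₂ = (-4 ± √60)/2, so r₁ = -2 + \sqrt{15}, r₂ = - \sqrt{15} - 2.
General solution: b(n) = A·r₁^n + B·r₂^n.
From the initial conditions, A + B = -4 and r₁A + r₂B = -2.
Since r₁ - r₂ = √60: A = (-2 - (-4)r₂)/√60 = -2 - \frac{\sqrt{15}}{3}, and B = -4 - A = -2 + \frac{\sqrt{15}}{3}.
So b(n) = \left(-2 - \frac{\sqrt{15}}{3}\right)\left(-2 + \sqrt{15}\right)^n + \left(-2 + \frac{\sqrt{15}}{3}\right)\left(- \sqrt{15} - 2\right)^n.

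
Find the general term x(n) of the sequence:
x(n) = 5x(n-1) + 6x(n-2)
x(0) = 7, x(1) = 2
Characteristic equation: x² - 5x - 6 = 0, which factors as (x - (-1))(x - (6)) = 0.
Roots r₁ = -1, r₂ = 6 (distinct).
General solution: x(n) = A·(-1)^n + B·(6)^n.
From x(0) = 7: A + B = 7.
From x(1) = 2: -A + 6B = 2.
Solving: A = \frac{40}{7}, B = \frac{9}{7}.
So x(n) = \frac{40 \left(-1\right)^{n}}{7} + \frac{9 \cdot 6^{n}}{7}.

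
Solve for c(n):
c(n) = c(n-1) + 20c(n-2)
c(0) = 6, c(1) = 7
Characteristic equation: x² - x - 20 = 0, which factors as (x - (5))(x - (-4)) = 0.
Roots r₁ = 5, r₂ = -4 (distinct).
General solution: c(n) = A·(5)^n + B·(-4)^n.
From c(0) = 6: A + B = 6.
From c(1) = 7: 5A - 4B = 7.
Solving: A = \frac{31}{9}, B = \frac{23}{9}.
So c(n) = \frac{23 \left(-4\right)^{n}}{9} + \frac{31 \cdot 5^{n}}{9}.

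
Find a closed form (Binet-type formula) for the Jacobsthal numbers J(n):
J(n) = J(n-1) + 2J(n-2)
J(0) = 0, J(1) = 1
This is the Jacobsthal sequence.
Characteristic equation: x² - x - 2 = 0; roots r₁ = 2, r₂ = -1.
General: J(n) = A·r₁^n + B·r₂^n. Solving with J(0)=0, J(1)=1 gives A = \frac{1}{3}, B = - \frac{1}{3}.
So J(n) = - \frac{\left(-1\right)^{n}}{3} + \frac{2^{n}}{3}.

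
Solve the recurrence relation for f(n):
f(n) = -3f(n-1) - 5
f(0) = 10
First-order linear non-homogeneous.
Homogeneous solution: f_h(n) = A·(-3)^n.
Try constant particular solution f_p = K: K = -3K - 5 ⇒ K = - \frac{5}{4}.
General: f(n) = A·(-3)^n - \frac{5}{4}.
Apply f(0) = 10: A - \frac{5}{4} = 10 ⇒ A = \frac{45}{4}.
So f(n) = \frac{45 \left(-3\right)^{n}}{4} - \frac{5}{4}.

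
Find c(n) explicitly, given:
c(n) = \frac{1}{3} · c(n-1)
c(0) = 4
Pure geometric recurrence with ratio \frac{1}{3}.
By induction c(n) = c(0) · (\frac{1}{3})^n = 4 \cdot 3^{- n}.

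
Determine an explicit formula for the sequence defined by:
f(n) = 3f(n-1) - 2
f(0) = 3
First-order linear non-homogeneous.
Homogeneous solution: f_h(n) = A·(3)^n.
Try constant particular solution f_p = K: K = 3K - 2 ⇒ K = 1.
General: f(n) = A·(3)^n + 1.
Apply f(0) = 3: A + 1 = 3 ⇒ A = 2.
So f(n) = 2 \cdot 3^{n} + 1.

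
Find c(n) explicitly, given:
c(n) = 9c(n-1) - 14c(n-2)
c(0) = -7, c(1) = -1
Characteristic equation: x² - 9x + 14 = 0, which factors as (x - (7))(x - (2)) = 0.
Roots r₁ = 7, r₂ = 2 (distinct).
General solution: c(n) = A·(7)^n + B·(2)^n.
From c(0) = -7: A + B = -7.
From c(1) = -1: 7A + 2B = -1.
Solving: A = \frac{13}{5}, B = - \frac{48}{5}.
So c(n) = - \frac{48 \cdot 2^{n}}{5} + \frac{13 \cdot 7^{n}}{5}.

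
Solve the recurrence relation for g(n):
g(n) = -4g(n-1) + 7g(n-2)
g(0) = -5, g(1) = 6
Characteristic equation: x² + 4x - 7 = 0.
Discriminant Δ = (-4)² + 4·(7) = 44.
Roots r₁,₂ = (-4 ± √44)/2, so r₁ = -2 + \sqrt{11}, r₂ = - \sqrt{11} - 2.
General solution: g(n) = A·r₁^n + B·r₂^n.
From the initial conditions, A + B = -5 and r₁A + r₂B = 6.
Since r₁ - r₂ = √44: A = (6 - (-5)r₂)/√44 = - \frac{5}{2} - \frac{2 \sqrt{11}}{11}, and B = -5 - A = - \frac{5}{2} + \frac{2 \sqrt{11}}{11}.
So g(n) = \left(- \frac{5}{2} - \frac{2 \sqrt{11}}{11}\right)\left(-2 + \sqrt{11}\right)^n + \left(- \frac{5}{2} + \frac{2 \sqrt{11}}{11}\right)\left(- \sqrt{11} - 2\right)^n.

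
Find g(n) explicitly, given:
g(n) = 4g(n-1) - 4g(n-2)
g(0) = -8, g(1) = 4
Characteristic equation: x² - 4x + 4 = 0, which is (x - (2))².
Repeated root r = 2.
General solution: g(n) = (A + Bn)·(2)^n.
From g(0) = -8: A = -8.
From g(1) = 4: (A + B)·(2) = 4 ⇒ B = 10.
So g(n) = \left(10 n - 8\right) \cdot (2)^n.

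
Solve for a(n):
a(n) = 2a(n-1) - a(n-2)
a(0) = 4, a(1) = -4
Characteristic equation: x² - 2x + 1 = 0, which is (x - (1))².
Repeated root r = 1.
General solution: a(n) = (A + Bn)·(1)^n.
From a(0) = 4: A = 4.
From a(1) = -4: (A + B)·(1) = -4 ⇒ B = -8.
So a(n) = \left(4 - 8 n\right) \cdot (1)^n.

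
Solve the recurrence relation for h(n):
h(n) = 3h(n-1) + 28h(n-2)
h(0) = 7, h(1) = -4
Characteristic equation: x² - 3x - 28 = 0, which factors as (x - (7))(x - (-4)) = 0.
Roots r₁ = 7, r₂ = -4 (distinct).
General solution: h(n) = A·(7)^n + B·(-4)^n.
From h(0) = 7: A + B = 7.
From h(1) = -4: 7A - 4B = -4.
Solving: A = \frac{24}{11}, B = \frac{53}{11}.
So h(n) = \frac{53 \left(-4\right)^{n}}{11} + \frac{24 \cdot 7^{n}}{11}.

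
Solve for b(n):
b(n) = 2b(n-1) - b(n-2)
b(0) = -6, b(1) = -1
Characteristic equation: x² - 2x + 1 = 0, which is (x - (1))².
Repeated root r = 1.
General solution: b(n) = (A + Bn)·(1)^n.
From b(0) = -6: A = -6.
From b(1) = -1: (A + B)·(1) = -1 ⇒ B = 5.
So b(n) = \left(5 n - 6\right) \cdot (1)^n.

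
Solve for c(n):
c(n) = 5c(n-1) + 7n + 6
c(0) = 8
First-order linear with linear forcing.
Homogeneous solution: c_h(n) = A·(5)^n.
Try particular c_p(n) = pn + q. Substituting:
  pn + q = 5(p(n-1) + q) + 7n + 6.
Matching the n-coefficient: p = 5p + 7 ⇒ p = - \frac{7}{4}.
Matching constants: q = -5p + 5q + 6 ⇒ q = - \frac{59}{16}.
General: c(n) = A·(5)^n - \frac{7 n}{4} - \frac{59}{16}.
Apply c(0) = 8: A - \frac{59}{16} = 8 ⇒ A = \frac{187}{16}.
So c(n) = \frac{187 \cdot 5^{n}}{16} - \frac{7 n}{4} - \frac{59}{16}.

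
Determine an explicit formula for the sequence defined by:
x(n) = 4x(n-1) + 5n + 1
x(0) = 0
First-order linear with linear forcing.
Homogeneous solution: x_h(n) = A·(4)^n.
Try particular x_p(n) = pn + q. Substituting:
  pn + q = 4(p(n-1) + q) + 5n + 1.
Matching the n-coefficient: p = 4p + 5 ⇒ p = - \frac{5}{3}.
Matching constants: q = -4p + 4q + 1 ⇒ q = - \frac{23}{9}.
General: x(n) = A·(4)^n - \frac{5 n}{3} - \frac{23}{9}.
Apply x(0) = 0: A - \frac{23}{9} = 0 ⇒ A = \frac{23}{9}.
So x(n) = \frac{23 \cdot 4^{n}}{9} - \frac{5 n}{3} - \frac{23}{9}.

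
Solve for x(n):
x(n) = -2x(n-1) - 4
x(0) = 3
First-order linear non-homogeneous.
Homogeneous solution: x_h(n) = A·(-2)^n.
Try constant particular solution x_p = K: K = -2K - 4 ⇒ K = - \frac{4}{3}.
General: x(n) = A·(-2)^n - \frac{4}{3}.
Apply x(0) = 3: A - \frac{4}{3} = 3 ⇒ A = \frac{13}{3}.
So x(n) = \frac{13 \left(-2\right)^{n}}{3} - \frac{4}{3}.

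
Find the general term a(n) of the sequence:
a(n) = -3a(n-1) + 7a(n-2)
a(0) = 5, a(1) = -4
Characteristic equation: x² + 3x - 7 = 0.
Discriminant Δ = (-3)² + 4·(7) = 37.
Roots r₁,₂ = (-3 ± √37)/2, so r₁ = - \frac{3}{2} + \frac{\sqrt{37}}{2}, r₂ = - \frac{\sqrt{37}}{2} - \frac{3}{2}.
General solution: a(n) = A·r₁^n + B·r₂^n.
From the initial conditions, A + B = 5 and r₁A + r₂B = -4.
Since r₁ - r₂ = √37: A = (-4 - (5)r₂)/√37 = \frac{7 \sqrt{37}}{74} + \frac{5}{2}, and B = 5 - A = \frac{5}{2} - \frac{7 \sqrt{37}}{74}.
So a(n) = \left(\frac{7 \sqrt{37}}{74} + \frac{5}{2}\right)\left(- \frac{3}{2} + \frac{\sqrt{37}}{2}\right)^n + \left(\frac{5}{2} - \frac{7 \sqrt{37}}{74}\right)\left(- \frac{\sqrt{37}}{2} - \frac{3}{2}\right)^n.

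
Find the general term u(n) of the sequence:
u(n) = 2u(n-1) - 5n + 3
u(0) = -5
First-order linear with linear forcing.
Homogeneous solution: u_h(n) = A·(2)^n.
Try particular u_p(n) = pn + q. Substituting:
  pn + q = 2(p(n-1) + q) - 5n + 3.
Matching the n-coefficient: p = 2p - 5 ⇒ p = 5.
Matching constants: q = -2p + 2q + 3 ⇒ q = 7.
General: u(n) = A·(2)^n + 5 n + 7.
Apply u(0) = -5: A + 7 = -5 ⇒ A = -12.
So u(n) = - 12 \cdot 2^{n} + 5 n + 7.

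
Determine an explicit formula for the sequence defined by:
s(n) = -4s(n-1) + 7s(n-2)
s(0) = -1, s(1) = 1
Characteristic equation: x² + 4x - 7 = 0.
Discriminant Δ = (-4)² + 4·(7) = 44.
Roots r₁,₂ = (-4 ± √44)/2, so r₁ = -2 + \sqrt{11}, r₂ = - \sqrt{11} - 2.
General solution: s(n) = A·r₁^n + B·r₂^n.
From the initial conditions, A + B = -1 and r₁A + r₂B = 1.
Since r₁ - r₂ = √44: A = (1 - (-1)r₂)/√44 = - \frac{1}{2} - \frac{\sqrt{11}}{22}, and B = -1 - A = - \frac{1}{2} + \frac{\sqrt{11}}{22}.
So s(n) = \left(- \frac{1}{2} - \frac{\sqrt{11}}{22}\right)\left(-2 + \sqrt{11}\right)^n + \left(- \frac{1}{2} + \frac{\sqrt{11}}{22}\right)\left(- \sqrt{11} - 2\right)^n.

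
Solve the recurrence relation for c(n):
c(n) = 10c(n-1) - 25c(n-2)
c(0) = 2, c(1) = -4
Characteristic equation: x² - 10x + 25 = 0, which is (x - (5))².
Repeated root r = 5.
General solution: c(n) = (A + Bn)·(5)^n.
From c(0) = 2: A = 2.
From c(1) = -4: (A + B)·(5) = -4 ⇒ B = - \frac{14}{5}.
So c(n) = \left(2 - \frac{14 n}{5}\right) \cdot (5)^n.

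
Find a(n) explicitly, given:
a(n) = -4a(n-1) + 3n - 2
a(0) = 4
First-order linear with linear forcing.
Homogeneous solution: a_h(n) = A·(-4)^n.
Try particular a_p(n) = pn + q. Substituting:
  pn + q = -4(p(n-1) + q) + 3n - 2.
Matching the n-coefficient: p = -4p + 3 ⇒ p = \frac{3}{5}.
Matching constants: q = 4p - 4q - 2 ⇒ q = \frac{2}{25}.
General: a(n) = A·(-4)^n + \frac{3 n}{5} + \frac{2}{25}.
Apply a(0) = 4: A + \frac{2}{25} = 4 ⇒ A = \frac{98}{25}.
So a(n) = \frac{98 \left(-4\right)^{n}}{25} + \frac{3 n}{5} + \frac{2}{25}.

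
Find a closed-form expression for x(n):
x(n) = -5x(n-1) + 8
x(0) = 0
First-order linear non-homogeneous.
Homogeneous solution: x_h(n) = A·(-5)^n.
Try constant particular solution x_p = K: K = -5K + 8 ⇒ K = \frac{4}{3}.
General: x(n) = A·(-5)^n + \frac{4}{3}.
Apply x(0) = 0: A + \frac{4}{3} = 0 ⇒ A = - \frac{4}{3}.
So x(n) = \frac{4}{3} - \frac{4 \left(-5\right)^{n}}{3}.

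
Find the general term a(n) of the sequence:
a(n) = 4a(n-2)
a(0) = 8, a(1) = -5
Characteristic equation: x² - 4 = 0, which factors as (x - (2))(x - (-2)) = 0.
Roots r₁ = 2, r₂ = -2 (distinct).
General solution: a(n) = A·(2)^n + B·(-2)^n.
From a(0) = 8: A + B = 8.
From a(1) = -5: 2A - 2B = -5.
Solving: A = \frac{11}{4}, B = \frac{21}{4}.
So a(n) = \frac{21 \left(-2\right)^{n}}{4} + \frac{11 \cdot 2^{n}}{4}.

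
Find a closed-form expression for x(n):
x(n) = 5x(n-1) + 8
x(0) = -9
First-order linear non-homogeneous.
Homogeneous solution: x_h(n) = A·(5)^n.
Try constant particular solution x_p = K: K = 5K + 8 ⇒ K = -2.
General: x(n) = A·(5)^n - 2.
Apply x(0) = -9: A - 2 = -9 ⇒ A = -7.
So x(n) = - 7 \cdot 5^{n} - 2.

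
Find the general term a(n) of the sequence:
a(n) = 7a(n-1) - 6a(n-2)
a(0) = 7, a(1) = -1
Characteristic equation: x² - 7x + 6 = 0, which factors as (x - (6))(x - (1)) = 0.
Roots r₁ = 6, r₂ = 1 (distinct).
General solution: a(n) = A·(6)^n + B·(1)^n.
From a(0) = 7: A + B = 7.
From a(1) = -1: 6A + B = -1.
Solving: A = - \frac{8}{5}, B = \frac{43}{5}.
So a(n) = \frac{43}{5} - \frac{8 \cdot 6^{n}}{5}.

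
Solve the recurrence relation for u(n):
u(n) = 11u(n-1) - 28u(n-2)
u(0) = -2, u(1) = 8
Characteristic equation: x² - 11x + 28 = 0, which factors as (x - (4))(x - (7)) = 0.
Roots r₁ = 4, r₂ = 7 (distinct).
General solution: u(n) = A·(4)^n + B·(7)^n.
From u(0) = -2: A + B = -2.
From u(1) = 8: 4A + 7B = 8.
Solving: A = - \frac{22}{3}, B = \frac{16}{3}.
So u(n) = - \frac{22 \cdot 4^{n}}{3} + \frac{16 \cdot 7^{n}}{3}.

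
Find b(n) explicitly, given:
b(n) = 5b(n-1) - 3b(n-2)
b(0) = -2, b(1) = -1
Characteristic equation: x² - 5x + 3 = 0.
Discriminant Δ = (5)² + 4·(-3) = 13.
Roots r₁,₂ = (5 ± √13)/2, so r₁ = \frac{\sqrt{13}}{2} + \frac{5}{2}, r₂ = \frac{5}{2} - \frac{\sqrt{13}}{2}.
General solution: b(n) = A·r₁^n + B·r₂^n.
From the initial conditions, A + B = -2 and r₁A + r₂B = -1.
Since r₁ - r₂ = √13: A = (-1 - (-2)r₂)/√13 = -1 + \frac{4 \sqrt{13}}{13}, and B = -2 - A = - \frac{4 \sqrt{13}}{13} - 1.
So b(n) = \left(-1 + \frac{4 \sqrt{13}}{13}\right)\left(\frac{\sqrt{13}}{2} + \frac{5}{2}\right)^n + \left(- \frac{4 \sqrt{13}}{13} - 1\right)\left(\frac{5}{2} - \frac{\sqrt{13}}{2}\right)^n.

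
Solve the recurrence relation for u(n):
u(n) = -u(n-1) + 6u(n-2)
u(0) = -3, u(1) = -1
Characteristic equation: x² + x - 6 = 0, which factors as (x - (2))(x - (-3)) = 0.
Roots r₁ = 2, r₂ = -3 (distinct).
General solution: u(n) = A·(2)^n + B·(-3)^n.
From u(0) = -3: A + B = -3.
From u(1) = -1: 2A - 3B = -1.
Solving: A = -2, B = -1.
So u(n) = - \left(-3\right)^{n} - 2 \cdot 2^{n}.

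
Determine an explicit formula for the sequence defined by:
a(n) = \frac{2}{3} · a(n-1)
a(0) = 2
Pure geometric recurrence with ratio \frac{2}{3}.
By induction a(n) = a(0) · (\frac{2}{3})^n = 2 \left(\frac{2}{3}\right)^{n}.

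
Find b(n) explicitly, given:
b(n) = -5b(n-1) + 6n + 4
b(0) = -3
First-order linear with linear forcing.
Homogeneous solution: b_h(n) = A·(-5)^n.
Try particular b_p(n) = pn + q. Substituting:
  pn + q = -5(p(n-1) + q) + 6n + 4.
Matching the n-coefficient: p = -5p + 6 ⇒ p = 1.
Matching constants: q = 5p - 5q + 4 ⇒ q = \frac{3}{2}.
General: b(n) = A·(-5)^n + n + \frac{3}{2}.
Apply b(0) = -3: A + \frac{3}{2} = -3 ⇒ A = - \frac{9}{2}.
So b(n) = - \frac{9 \left(-5\right)^{n}}{2} + n + \frac{3}{2}.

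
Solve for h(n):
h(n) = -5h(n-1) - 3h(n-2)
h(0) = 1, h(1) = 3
Characteristic equation: x² + 5x + 3 = 0.
Discriminant Δ = (-5)² + 4·(-3) = 13.
Roots r₁,₂ = (-5 ± √13)/2, so r₁ = - \frac{5}{2} + \frac{\sqrt{13}}{2}, r₂ = - \frac{5}{2} - \frac{\sqrt{13}}{2}.
General solution: h(n) = A·r₁^n + B·r₂^n.
From the initial conditions, A + B = 1 and r₁A + r₂B = 3.
Since r₁ - r₂ = √13: A = (3 - (1)r₂)/√13 = \frac{1}{2} + \frac{11 \sqrt{13}}{26}, and B = 1 - A = \frac{1}{2} - \frac{11 \sqrt{13}}{26}.
So h(n) = \left(\frac{1}{2} + \frac{11 \sqrt{13}}{26}\right)\left(- \frac{5}{2} + \frac{\sqrt{13}}{2}\right)^n + \left(\frac{1}{2} - \frac{11 \sqrt{13}}{26}\right)\left(- \frac{5}{2} - \frac{\sqrt{13}}{2}\right)^n.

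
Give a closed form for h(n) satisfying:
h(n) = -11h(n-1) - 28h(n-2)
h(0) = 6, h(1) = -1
Characteristic equation: x² + 11x + 28 = 0, which factors as (x - (-7))(x - (-4)) = 0.
Roots r₁ = -7, r₂ = -4 (distinct).
General solution: h(n) = A·(-7)^n + B·(-4)^n.
From h(0) = 6: A + B = 6.
From h(1) = -1: -7A - 4B = -1.
Solving: A = - \frac{23}{3}, B = \frac{41}{3}.
So h(n) = \frac{41 \left(-4\right)^{n}}{3} - \frac{23 \left(-7\right)^{n}}{3}.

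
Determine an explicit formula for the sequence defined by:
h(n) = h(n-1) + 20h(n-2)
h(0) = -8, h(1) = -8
Characteristic equation: x² - x - 20 = 0, which factors as (x - (5))(x - (-4)) = 0.
Roots r₁ = 5, r₂ = -4 (distinct).
General solution: h(n) = A·(5)^n + B·(-4)^n.
From h(0) = -8: A + B = -8.
From h(1) = -8: 5A - 4B = -8.
Solving: A = - \frac{40}{9}, B = - \frac{32}{9}.
So h(n) = - \frac{32 \left(-4\right)^{n}}{9} - \frac{40 \cdot 5^{n}}{9}.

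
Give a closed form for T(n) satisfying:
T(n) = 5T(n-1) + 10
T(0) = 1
First-order linear non-homogeneous.
Homogeneous solution: T_h(n) = A·(5)^n.
Try constant particular solution T_p = K: K = 5K + 10 ⇒ K = - \frac{5}{2}.
General: T(n) = A·(5)^n - \frac{5}{2}.
Apply T(0) = 1: A - \frac{5}{2} = 1 ⇒ A = \frac{7}{2}.
So T(n) = \frac{7 \cdot 5^{n}}{2} - \frac{5}{2}.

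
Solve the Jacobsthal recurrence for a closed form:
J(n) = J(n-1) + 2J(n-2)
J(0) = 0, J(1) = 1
This is the Jacobsthal sequence.
Characteristic equation: x² - x - 2 = 0; roots r₁ = 2, r₂ = -1.
General: J(n) = A·r₁^n + B·r₂^n. Solving with J(0)=0, J(1)=1 gives A = \frac{1}{3}, B = - \frac{1}{3}.
So J(n) = - \frac{\left(-1\right)^{n}}{3} + \frac{2^{n}}{3}.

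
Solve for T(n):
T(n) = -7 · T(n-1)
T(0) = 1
Pure geometric recurrence with ratio -7.
By induction T(n) = T(0) · (-7)^n = \left(-7\right)^{n}.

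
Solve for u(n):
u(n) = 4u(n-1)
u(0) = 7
This is a homogeneous first-order recurrence with ratio 4.
By induction u(n) = u(0) · (4)^n = 7 \cdot 4^{n}.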